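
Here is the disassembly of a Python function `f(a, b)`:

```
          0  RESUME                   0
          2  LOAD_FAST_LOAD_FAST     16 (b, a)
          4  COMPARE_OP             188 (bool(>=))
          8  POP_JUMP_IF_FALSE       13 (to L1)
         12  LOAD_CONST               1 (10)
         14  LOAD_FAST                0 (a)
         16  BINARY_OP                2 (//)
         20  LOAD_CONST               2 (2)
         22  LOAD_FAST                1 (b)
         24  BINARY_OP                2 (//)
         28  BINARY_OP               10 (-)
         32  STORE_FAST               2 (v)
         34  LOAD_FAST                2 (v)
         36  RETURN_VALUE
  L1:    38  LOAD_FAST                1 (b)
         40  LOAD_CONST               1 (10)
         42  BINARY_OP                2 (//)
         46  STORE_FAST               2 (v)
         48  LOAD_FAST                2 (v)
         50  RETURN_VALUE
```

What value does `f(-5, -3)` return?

LOAD_FAST_LOAD_FAST b,a → push -3,-5. Stack: [-3, -5]
COMPARE_OP bool(>=) → -3 vs -5 = True. Stack: [True]
POP_JUMP_IF_FALSE → pop True; no jump. Stack: []
LOAD_CONST → push 10. Stack: [10]
LOAD_FAST a → push -5. Stack: [10, -5]
BINARY_OP // → 10 // -5 = -2. Stack: [-2]
LOAD_CONST → push 2. Stack: [-2, 2]
LOAD_FAST b → push -3. Stack: [-2, 2, -3]
BINARY_OP // → 2 // -3 = -1. Stack: [-2, -1]
BINARY_OP - → -2 - -1 = -1. Stack: [-1]
STORE_FAST v → v=-1. Stack: []
LOAD_FAST v → push -1. Stack: [-1]
RETURN_VALUE → return -1.

-1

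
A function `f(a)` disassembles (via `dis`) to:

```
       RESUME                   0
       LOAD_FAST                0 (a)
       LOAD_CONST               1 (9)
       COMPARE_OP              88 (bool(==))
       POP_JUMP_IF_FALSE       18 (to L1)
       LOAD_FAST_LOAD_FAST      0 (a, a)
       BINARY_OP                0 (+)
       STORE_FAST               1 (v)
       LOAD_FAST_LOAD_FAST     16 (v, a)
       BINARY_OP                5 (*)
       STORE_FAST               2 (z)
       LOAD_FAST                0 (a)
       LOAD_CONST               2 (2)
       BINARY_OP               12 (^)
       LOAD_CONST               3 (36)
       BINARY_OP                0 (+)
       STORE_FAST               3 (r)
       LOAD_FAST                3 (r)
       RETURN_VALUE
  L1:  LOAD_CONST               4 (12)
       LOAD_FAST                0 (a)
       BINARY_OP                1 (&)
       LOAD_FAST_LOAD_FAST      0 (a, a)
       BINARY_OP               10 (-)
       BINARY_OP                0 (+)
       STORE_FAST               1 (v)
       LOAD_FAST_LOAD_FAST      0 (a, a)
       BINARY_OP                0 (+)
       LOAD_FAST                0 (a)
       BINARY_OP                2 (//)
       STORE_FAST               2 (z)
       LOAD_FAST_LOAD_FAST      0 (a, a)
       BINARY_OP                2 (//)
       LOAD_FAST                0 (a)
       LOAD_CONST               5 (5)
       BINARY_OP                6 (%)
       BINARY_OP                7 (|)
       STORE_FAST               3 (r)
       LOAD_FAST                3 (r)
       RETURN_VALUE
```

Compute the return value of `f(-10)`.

1

LOAD_FAST a → push -10. Stack: [-10]
LOAD_CONST → push 9. Stack: [-10, 9]
COMPARE_OP bool(==) → -10 vs 9 = False. Stack: [False]
POP_JUMP_IF_FALSE → pop False; jump. Stack: []
LOAD_CONST → push 12. Stack: [12]
LOAD_FAST a → push -10. Stack: [12, -10]
BINARY_OP & → 12 & -10 = 4. Stack: [4]
LOAD_FAST_LOAD_FAST a,a → push -10,-10. Stack: [4, -10, -10]
BINARY_OP - → -10 - -10 = 0. Stack: [4, 0]
BINARY_OP + → 4 + 0 = 4. Stack: [4]
STORE_FAST v → v=4. Stack: []
LOAD_FAST_LOAD_FAST a,a → push -10,-10. Stack: [-10, -10]
BINARY_OP + → -10 + -10 = -20. Stack: [-20]
LOAD_FAST a → push -10. Stack: [-20, -10]
BINARY_OP // → -20 // -10 = 2. Stack: [2]
STORE_FAST z → z=2. Stack: []
LOAD_FAST_LOAD_FAST a,a → push -10,-10. Stack: [-10, -10]
BINARY_OP // → -10 // -10 = 1. Stack: [1]
LOAD_FAST a → push -10. Stack: [1, -10]
LOAD_CONST → push 5. Stack: [1, -10, 5]
BINARY_OP % → -10 % 5 = 0. Stack: [1, 0]
BINARY_OP | → 1 | 0 = 1. Stack: [1]
STORE_FAST r → r=1. Stack: []
LOAD_FAST r → push 1. Stack: [1]
RETURN_VALUE → return 1.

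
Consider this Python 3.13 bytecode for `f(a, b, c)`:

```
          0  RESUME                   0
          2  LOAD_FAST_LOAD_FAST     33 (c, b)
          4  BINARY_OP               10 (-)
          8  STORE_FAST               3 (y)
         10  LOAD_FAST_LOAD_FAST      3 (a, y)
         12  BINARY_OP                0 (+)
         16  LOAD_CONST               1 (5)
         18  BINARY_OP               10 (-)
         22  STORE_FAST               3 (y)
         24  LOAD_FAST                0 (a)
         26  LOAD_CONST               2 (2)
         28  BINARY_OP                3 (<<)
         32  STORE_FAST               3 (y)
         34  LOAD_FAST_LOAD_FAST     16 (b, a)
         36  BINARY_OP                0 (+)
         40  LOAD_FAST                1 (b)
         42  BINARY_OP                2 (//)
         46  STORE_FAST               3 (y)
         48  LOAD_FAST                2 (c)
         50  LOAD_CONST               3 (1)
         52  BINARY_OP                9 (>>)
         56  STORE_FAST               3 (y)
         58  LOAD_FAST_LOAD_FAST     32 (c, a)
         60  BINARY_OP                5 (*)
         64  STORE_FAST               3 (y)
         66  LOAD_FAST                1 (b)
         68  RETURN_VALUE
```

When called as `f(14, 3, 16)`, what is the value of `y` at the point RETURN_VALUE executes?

224

LOAD_FAST_LOAD_FAST c,b → push 16,3. Stack: [16, 3]
BINARY_OP - → 16 - 3 = 13. Stack: [13]
STORE_FAST y → y=13. Stack: []
LOAD_FAST_LOAD_FAST a,y → push 14,13. Stack: [14, 13]
BINARY_OP + → 14 + 13 = 27. Stack: [27]
LOAD_CONST → push 5. Stack: [27, 5]
BINARY_OP - → 27 - 5 = 22. Stack: [22]
STORE_FAST y → y=22. Stack: []
LOAD_FAST a → push 14. Stack: [14]
LOAD_CONST → push 2. Stack: [14, 2]
BINARY_OP << → 14 << 2 = 56. Stack: [56]
STORE_FAST y → y=56. Stack: []
LOAD_FAST_LOAD_FAST b,a → push 3,14. Stack: [3, 14]
BINARY_OP + → 3 + 14 = 17. Stack: [17]
LOAD_FAST b → push 3. Stack: [17, 3]
BINARY_OP // → 17 // 3 = 5. Stack: [5]
STORE_FAST y → y=5. Stack: []
LOAD_FAST c → push 16. Stack: [16]
LOAD_CONST → push 1. Stack: [16, 1]
BINARY_OP >> → 16 >> 1 = 8. Stack: [8]
STORE_FAST y → y=8. Stack: []
LOAD_FAST_LOAD_FAST c,a → push 16,14. Stack: [16, 14]
BINARY_OP * → 16 * 14 = 224. Stack: [224]
STORE_FAST y → y=224. Stack: []
LOAD_FAST b → push 3. Stack: [3]
RETURN_VALUE → return 3.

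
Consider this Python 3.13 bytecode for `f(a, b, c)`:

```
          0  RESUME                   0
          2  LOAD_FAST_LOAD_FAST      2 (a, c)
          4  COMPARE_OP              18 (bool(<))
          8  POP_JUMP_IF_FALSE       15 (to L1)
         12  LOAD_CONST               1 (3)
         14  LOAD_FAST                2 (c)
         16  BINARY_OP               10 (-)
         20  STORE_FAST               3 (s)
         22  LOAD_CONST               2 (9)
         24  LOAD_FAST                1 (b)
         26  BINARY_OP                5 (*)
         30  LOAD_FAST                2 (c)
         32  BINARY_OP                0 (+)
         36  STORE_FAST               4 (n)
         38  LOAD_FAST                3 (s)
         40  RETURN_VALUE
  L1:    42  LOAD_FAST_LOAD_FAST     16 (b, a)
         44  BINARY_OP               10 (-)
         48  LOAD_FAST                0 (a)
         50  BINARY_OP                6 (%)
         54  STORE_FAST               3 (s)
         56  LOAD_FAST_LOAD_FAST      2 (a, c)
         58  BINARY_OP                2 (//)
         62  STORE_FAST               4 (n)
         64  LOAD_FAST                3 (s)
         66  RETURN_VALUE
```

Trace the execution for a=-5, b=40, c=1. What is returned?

LOAD_FAST_LOAD_FAST a,c → push -5,1. Stack: [-5, 1]
COMPARE_OP bool(<) → -5 vs 1 = True. Stack: [True]
POP_JUMP_IF_FALSE → pop True; no jump. Stack: []
LOAD_CONST → push 3. Stack: [3]
LOAD_FAST c → push 1. Stack: [3, 1]
BINARY_OP - → 3 - 1 = 2. Stack: [2]
STORE_FAST s → s=2. Stack: []
LOAD_CONST → push 9. Stack: [9]
LOAD_FAST b → push 40. Stack: [9, 40]
BINARY_OP * → 9 * 40 = 360. Stack: [360]
LOAD_FAST c → push 1. Stack: [360, 1]
BINARY_OP + → 360 + 1 = 361. Stack: [361]
STORE_FAST n → n=361. Stack: []
LOAD_FAST s → push 2. Stack: [2]
RETURN_VALUE → return 2.

2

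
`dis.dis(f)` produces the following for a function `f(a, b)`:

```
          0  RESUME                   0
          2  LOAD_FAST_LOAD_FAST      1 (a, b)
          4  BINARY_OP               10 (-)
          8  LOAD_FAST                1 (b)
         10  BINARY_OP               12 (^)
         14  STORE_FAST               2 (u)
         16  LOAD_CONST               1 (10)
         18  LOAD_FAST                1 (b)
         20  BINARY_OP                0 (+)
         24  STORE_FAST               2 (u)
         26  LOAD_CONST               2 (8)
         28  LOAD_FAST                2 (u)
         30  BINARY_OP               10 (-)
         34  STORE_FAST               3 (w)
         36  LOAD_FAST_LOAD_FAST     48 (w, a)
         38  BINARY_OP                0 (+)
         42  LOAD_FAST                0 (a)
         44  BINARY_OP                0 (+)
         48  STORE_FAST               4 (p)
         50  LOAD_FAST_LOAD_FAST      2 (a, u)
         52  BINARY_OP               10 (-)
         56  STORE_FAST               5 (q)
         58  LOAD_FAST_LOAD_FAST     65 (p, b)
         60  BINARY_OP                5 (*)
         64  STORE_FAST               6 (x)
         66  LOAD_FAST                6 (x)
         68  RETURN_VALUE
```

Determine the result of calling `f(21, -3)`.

LOAD_FAST_LOAD_FAST a,b → push 21,-3. Stack: [21, -3]
BINARY_OP - → 21 - -3 = 24. Stack: [24]
LOAD_FAST b → push -3. Stack: [24, -3]
BINARY_OP ^ → 24 ^ -3 = -27. Stack: [-27]
STORE_FAST u → u=-27. Stack: []
LOAD_CONST → push 10. Stack: [10]
LOAD_FAST b → push -3. Stack: [10, -3]
BINARY_OP + → 10 + -3 = 7. Stack: [7]
STORE_FAST u → u=7. Stack: []
LOAD_CONST → push 8. Stack: [8]
LOAD_FAST u → push 7. Stack: [8, 7]
BINARY_OP - → 8 - 7 = 1. Stack: [1]
STORE_FAST w → w=1. Stack: []
LOAD_FAST_LOAD_FAST w,a → push 1,21. Stack: [1, 21]
BINARY_OP + → 1 + 21 = 22. Stack: [22]
LOAD_FAST a → push 21. Stack: [22, 21]
BINARY_OP + → 22 + 21 = 43. Stack: [43]
STORE_FAST p → p=43. Stack: []
LOAD_FAST_LOAD_FAST a,u → push 21,7. Stack: [21, 7]
BINARY_OP - → 21 - 7 = 14. Stack: [14]
STORE_FAST q → q=14. Stack: []
LOAD_FAST_LOAD_FAST p,b → push 43,-3. Stack: [43, -3]
BINARY_OP * → 43 * -3 = -129. Stack: [-129]
STORE_FAST x → x=-129. Stack: []
LOAD_FAST x → push -129. Stack: [-129]
RETURN_VALUE → return -129.

-129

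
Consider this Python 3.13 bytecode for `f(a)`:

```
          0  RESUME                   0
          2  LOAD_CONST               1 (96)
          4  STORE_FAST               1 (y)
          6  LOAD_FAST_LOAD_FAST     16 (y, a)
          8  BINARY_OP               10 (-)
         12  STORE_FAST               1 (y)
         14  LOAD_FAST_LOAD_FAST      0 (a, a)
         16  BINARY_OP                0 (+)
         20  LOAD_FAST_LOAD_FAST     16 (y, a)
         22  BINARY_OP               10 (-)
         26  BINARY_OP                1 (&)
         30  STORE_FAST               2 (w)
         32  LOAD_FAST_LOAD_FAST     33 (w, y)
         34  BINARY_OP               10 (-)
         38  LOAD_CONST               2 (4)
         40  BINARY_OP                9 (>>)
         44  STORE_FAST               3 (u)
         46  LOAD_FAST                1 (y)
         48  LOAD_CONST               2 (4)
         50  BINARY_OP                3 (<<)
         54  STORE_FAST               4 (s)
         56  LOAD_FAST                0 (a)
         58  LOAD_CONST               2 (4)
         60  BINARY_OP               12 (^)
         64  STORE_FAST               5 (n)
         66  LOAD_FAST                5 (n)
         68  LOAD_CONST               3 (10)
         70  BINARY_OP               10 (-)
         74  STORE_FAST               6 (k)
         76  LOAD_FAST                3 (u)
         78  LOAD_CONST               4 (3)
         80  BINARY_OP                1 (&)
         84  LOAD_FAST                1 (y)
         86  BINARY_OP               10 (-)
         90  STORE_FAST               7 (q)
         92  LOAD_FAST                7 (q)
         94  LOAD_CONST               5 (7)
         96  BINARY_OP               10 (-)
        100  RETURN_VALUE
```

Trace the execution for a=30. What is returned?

-71

LOAD_CONST → push 96. Stack: [96]
STORE_FAST y → y=96. Stack: []
LOAD_FAST_LOAD_FAST y,a → push 96,30. Stack: [96, 30]
BINARY_OP - → 96 - 30 = 66. Stack: [66]
STORE_FAST y → y=66. Stack: []
LOAD_FAST_LOAD_FAST a,a → push 30,30. Stack: [30, 30]
BINARY_OP + → 30 + 30 = 60. Stack: [60]
LOAD_FAST_LOAD_FAST y,a → push 66,30. Stack: [60, 66, 30]
BINARY_OP - → 66 - 30 = 36. Stack: [60, 36]
BINARY_OP & → 60 & 36 = 36. Stack: [36]
STORE_FAST w → w=36. Stack: []
LOAD_FAST_LOAD_FAST w,y → push 36,66. Stack: [36, 66]
BINARY_OP - → 36 - 66 = -30. Stack: [-30]
LOAD_CONST → push 4. Stack: [-30, 4]
BINARY_OP >> → -30 >> 4 = -2. Stack: [-2]
STORE_FAST u → u=-2. Stack: []
LOAD_FAST y → push 66. Stack: [66]
LOAD_CONST → push 4. Stack: [66, 4]
BINARY_OP << → 66 << 4 = 1056. Stack: [1056]
STORE_FAST s → s=1056. Stack: []
LOAD_FAST a → push 30. Stack: [30]
LOAD_CONST → push 4. Stack: [30, 4]
BINARY_OP ^ → 30 ^ 4 = 26. Stack: [26]
STORE_FAST n → n=26. Stack: []
LOAD_FAST n → push 26. Stack: [26]
LOAD_CONST → push 10. Stack: [26, 10]
BINARY_OP - → 26 - 10 = 16. Stack: [16]
STORE_FAST k → k=16. Stack: []
LOAD_FAST u → push -2. Stack: [-2]
LOAD_CONST → push 3. Stack: [-2, 3]
BINARY_OP & → -2 & 3 = 2. Stack: [2]
LOAD_FAST y → push 66. Stack: [2, 66]
BINARY_OP - → 2 - 66 = -64. Stack: [-64]
STORE_FAST q → q=-64. Stack: []
LOAD_FAST q → push -64. Stack: [-64]
LOAD_CONST → push 7. Stack: [-64, 7]
BINARY_OP - → -64 - 7 = -71. Stack: [-71]
RETURN_VALUE → return -71.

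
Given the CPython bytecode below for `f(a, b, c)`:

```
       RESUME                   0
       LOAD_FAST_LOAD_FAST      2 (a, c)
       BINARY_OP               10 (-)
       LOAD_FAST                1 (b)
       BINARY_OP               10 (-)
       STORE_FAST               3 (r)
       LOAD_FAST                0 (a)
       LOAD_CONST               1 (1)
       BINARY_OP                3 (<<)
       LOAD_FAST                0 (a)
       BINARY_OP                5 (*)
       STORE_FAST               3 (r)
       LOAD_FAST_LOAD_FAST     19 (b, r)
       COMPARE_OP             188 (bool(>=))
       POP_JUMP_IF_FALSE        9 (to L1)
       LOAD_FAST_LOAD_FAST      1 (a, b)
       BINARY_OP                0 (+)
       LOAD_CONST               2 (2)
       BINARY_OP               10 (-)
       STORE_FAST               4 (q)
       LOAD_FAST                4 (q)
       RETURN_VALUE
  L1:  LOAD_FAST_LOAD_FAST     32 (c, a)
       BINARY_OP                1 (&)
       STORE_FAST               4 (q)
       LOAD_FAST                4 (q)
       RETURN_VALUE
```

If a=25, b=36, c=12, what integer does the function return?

8

LOAD_FAST_LOAD_FAST a,c → push 25,12. Stack: [25, 12]
BINARY_OP - → 25 - 12 = 13. Stack: [13]
LOAD_FAST b → push 36. Stack: [13, 36]
BINARY_OP - → 13 - 36 = -23. Stack: [-23]
STORE_FAST r → r=-23. Stack: []
LOAD_FAST a → push 25. Stack: [25]
LOAD_CONST → push 1. Stack: [25, 1]
BINARY_OP << → 25 << 1 = 50. Stack: [50]
LOAD_FAST a → push 25. Stack: [50, 25]
BINARY_OP * → 50 * 25 = 1250. Stack: [1250]
STORE_FAST r → r=1250. Stack: []
LOAD_FAST_LOAD_FAST b,r → push 36,1250. Stack: [36, 1250]
COMPARE_OP bool(>=) → 36 vs 1250 = False. Stack: [False]
POP_JUMP_IF_FALSE → pop False; jump. Stack: []
LOAD_FAST_LOAD_FAST c,a → push 12,25. Stack: [12, 25]
BINARY_OP & → 12 & 25 = 8. Stack: [8]
STORE_FAST q → q=8. Stack: []
LOAD_FAST q → push 8. Stack: [8]
RETURN_VALUE → return 8.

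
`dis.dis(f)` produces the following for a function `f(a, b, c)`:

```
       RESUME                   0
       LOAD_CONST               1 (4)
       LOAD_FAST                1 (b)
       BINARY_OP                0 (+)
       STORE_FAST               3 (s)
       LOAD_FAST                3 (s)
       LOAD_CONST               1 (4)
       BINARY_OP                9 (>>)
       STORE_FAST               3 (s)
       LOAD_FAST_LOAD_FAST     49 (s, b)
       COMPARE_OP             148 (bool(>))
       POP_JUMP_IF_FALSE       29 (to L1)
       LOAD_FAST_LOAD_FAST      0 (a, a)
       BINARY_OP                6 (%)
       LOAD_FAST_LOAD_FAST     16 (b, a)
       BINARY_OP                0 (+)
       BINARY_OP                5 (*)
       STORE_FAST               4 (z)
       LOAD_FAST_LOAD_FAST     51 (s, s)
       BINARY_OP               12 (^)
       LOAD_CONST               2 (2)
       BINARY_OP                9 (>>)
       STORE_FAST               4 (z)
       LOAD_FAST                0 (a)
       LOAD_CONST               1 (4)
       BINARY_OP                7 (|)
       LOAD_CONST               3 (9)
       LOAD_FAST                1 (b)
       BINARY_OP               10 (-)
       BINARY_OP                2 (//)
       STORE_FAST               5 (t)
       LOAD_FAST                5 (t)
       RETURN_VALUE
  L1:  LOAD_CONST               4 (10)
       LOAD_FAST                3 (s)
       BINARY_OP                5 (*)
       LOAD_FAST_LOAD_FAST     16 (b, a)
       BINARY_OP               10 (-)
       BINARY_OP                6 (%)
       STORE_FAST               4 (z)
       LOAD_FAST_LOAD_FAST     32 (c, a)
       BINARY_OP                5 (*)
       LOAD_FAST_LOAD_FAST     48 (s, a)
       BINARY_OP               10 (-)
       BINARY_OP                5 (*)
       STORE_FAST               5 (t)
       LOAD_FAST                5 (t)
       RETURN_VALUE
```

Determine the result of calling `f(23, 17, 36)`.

-18216

LOAD_CONST → push 4. Stack: [4]
LOAD_FAST b → push 17. Stack: [4, 17]
BINARY_OP + → 4 + 17 = 21. Stack: [21]
STORE_FAST s → s=21. Stack: []
LOAD_FAST s → push 21. Stack: [21]
LOAD_CONST → push 4. Stack: [21, 4]
BINARY_OP >> → 21 >> 4 = 1. Stack: [1]
STORE_FAST s → s=1. Stack: []
LOAD_FAST_LOAD_FAST s,b → push 1,17. Stack: [1, 17]
COMPARE_OP bool(>) → 1 vs 17 = False. Stack: [False]
POP_JUMP_IF_FALSE → pop False; jump. Stack: []
LOAD_CONST → push 10. Stack: [10]
LOAD_FAST s → push 1. Stack: [10, 1]
BINARY_OP * → 10 * 1 = 10. Stack: [10]
LOAD_FAST_LOAD_FAST b,a → push 17,23. Stack: [10, 17, 23]
BINARY_OP - → 17 - 23 = -6. Stack: [10, -6]
BINARY_OP % → 10 % -6 = -2. Stack: [-2]
STORE_FAST z → z=-2. Stack: []
LOAD_FAST_LOAD_FAST c,a → push 36,23. Stack: [36, 23]
BINARY_OP * → 36 * 23 = 828. Stack: [828]
LOAD_FAST_LOAD_FAST s,a → push 1,23. Stack: [828, 1, 23]
BINARY_OP - → 1 - 23 = -22. Stack: [828, -22]
BINARY_OP * → 828 * -22 = -18216. Stack: [-18216]
STORE_FAST t → t=-18216. Stack: []
LOAD_FAST t → push -18216. Stack: [-18216]
RETURN_VALUE → return -18216.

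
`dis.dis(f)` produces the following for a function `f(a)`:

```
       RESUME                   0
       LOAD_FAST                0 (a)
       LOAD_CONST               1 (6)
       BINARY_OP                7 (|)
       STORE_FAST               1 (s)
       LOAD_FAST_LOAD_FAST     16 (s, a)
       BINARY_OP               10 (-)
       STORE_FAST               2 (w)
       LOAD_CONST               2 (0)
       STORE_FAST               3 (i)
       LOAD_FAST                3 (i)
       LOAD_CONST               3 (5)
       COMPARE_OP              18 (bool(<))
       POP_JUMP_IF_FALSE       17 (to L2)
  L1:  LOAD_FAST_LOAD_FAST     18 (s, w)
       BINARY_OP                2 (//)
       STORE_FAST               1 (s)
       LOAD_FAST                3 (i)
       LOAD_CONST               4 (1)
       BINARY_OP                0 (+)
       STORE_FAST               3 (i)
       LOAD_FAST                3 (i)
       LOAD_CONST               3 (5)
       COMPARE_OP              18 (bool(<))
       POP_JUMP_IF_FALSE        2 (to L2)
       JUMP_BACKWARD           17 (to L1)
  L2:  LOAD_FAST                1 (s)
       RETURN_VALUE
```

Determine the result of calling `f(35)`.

LOAD_FAST a → push 35
LOAD_CONST → push 6
BINARY_OP | → 35 | 6 = 39
STORE_FAST s → s=39
LOAD_FAST_LOAD_FAST s,a → push 39,35
BINARY_OP - → 39 - 35 = 4
STORE_FAST w → w=4
LOAD_CONST → push 0
STORE_FAST i → i=0
LOAD_FAST i → push 0
LOAD_CONST → push 5
COMPARE_OP bool(<) → 0 vs 5 = True
POP_JUMP_IF_FALSE → pop True; no jump
LOAD_FAST_LOAD_FAST s,w → push 39,4
BINARY_OP // → 39 // 4 = 9
STORE_FAST s → s=9
LOAD_FAST i → push 0
LOAD_CONST → push 1
BINARY_OP + → 0 + 1 = 1
STORE_FAST i → i=1
LOAD_FAST i → push 1
LOAD_CONST → push 5
COMPARE_OP bool(<) → 1 vs 5 = True
POP_JUMP_IF_FALSE → pop True; no jump
LOAD_FAST_LOAD_FAST s,w → push 9,4
BINARY_OP // → 9 // 4 = 2
STORE_FAST s → s=2
LOAD_FAST i → push 1
LOAD_CONST → push 1
BINARY_OP + → 1 + 1 = 2
STORE_FAST i → i=2
LOAD_FAST i → push 2
LOAD_CONST → push 5
COMPARE_OP bool(<) → 2 vs 5 = True
POP_JUMP_IF_FALSE → pop True; no jump
LOAD_FAST_LOAD_FAST s,w → push 2,4
BINARY_OP // → 2 // 4 = 0
STORE_FAST s → s=0
LOAD_FAST i → push 2
LOAD_CONST → push 1
BINARY_OP + → 2 + 1 = 3
STORE_FAST i → i=3
LOAD_FAST i → push 3
LOAD_CONST → push 5
COMPARE_OP bool(<) → 3 vs 5 = True
POP_JUMP_IF_FALSE → pop True; no jump
LOAD_FAST_LOAD_FAST s,w → push 0,4
BINARY_OP // → 0 // 4 = 0
STORE_FAST s → s=0
LOAD_FAST i → push 3
LOAD_CONST → push 1
BINARY_OP + → 3 + 1 = 4
STORE_FAST i → i=4
LOAD_FAST i → push 4
LOAD_CONST → push 5
COMPARE_OP bool(<) → 4 vs 5 = True
POP_JUMP_IF_FALSE → pop True; no jump
LOAD_FAST_LOAD_FAST s,w → push 0,4
BINARY_OP // → 0 // 4 = 0
STORE_FAST s → s=0
LOAD_FAST i → push 4
LOAD_CONST → push 1
BINARY_OP + → 4 + 1 = 5
STORE_FAST i → i=5
LOAD_FAST i → push 5
LOAD_CONST → push 5
COMPARE_OP bool(<) → 5 vs 5 = False
POP_JUMP_IF_FALSE → pop False; jump
LOAD_FAST s → push 0
RETURN_VALUE → return 0.

0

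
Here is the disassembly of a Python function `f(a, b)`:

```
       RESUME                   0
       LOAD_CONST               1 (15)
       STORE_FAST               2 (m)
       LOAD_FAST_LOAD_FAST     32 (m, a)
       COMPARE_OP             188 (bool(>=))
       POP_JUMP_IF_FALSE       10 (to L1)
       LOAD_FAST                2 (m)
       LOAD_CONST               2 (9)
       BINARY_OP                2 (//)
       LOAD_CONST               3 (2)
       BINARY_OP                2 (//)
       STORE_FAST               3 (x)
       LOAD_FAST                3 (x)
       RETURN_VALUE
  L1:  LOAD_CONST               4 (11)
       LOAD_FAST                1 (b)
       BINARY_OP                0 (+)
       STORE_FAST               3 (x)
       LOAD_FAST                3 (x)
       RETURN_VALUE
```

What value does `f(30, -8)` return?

3

LOAD_CONST → push 15. Stack: [15]
STORE_FAST m → m=15. Stack: []
LOAD_FAST_LOAD_FAST m,a → push 15,30. Stack: [15, 30]
COMPARE_OP bool(>=) → 15 vs 30 = False. Stack: [False]
POP_JUMP_IF_FALSE → pop False; jump. Stack: []
LOAD_CONST → push 11. Stack: [11]
LOAD_FAST b → push -8. Stack: [11, -8]
BINARY_OP + → 11 + -8 = 3. Stack: [3]
STORE_FAST x → x=3. Stack: []
LOAD_FAST x → push 3. Stack: [3]
RETURN_VALUE → return 3.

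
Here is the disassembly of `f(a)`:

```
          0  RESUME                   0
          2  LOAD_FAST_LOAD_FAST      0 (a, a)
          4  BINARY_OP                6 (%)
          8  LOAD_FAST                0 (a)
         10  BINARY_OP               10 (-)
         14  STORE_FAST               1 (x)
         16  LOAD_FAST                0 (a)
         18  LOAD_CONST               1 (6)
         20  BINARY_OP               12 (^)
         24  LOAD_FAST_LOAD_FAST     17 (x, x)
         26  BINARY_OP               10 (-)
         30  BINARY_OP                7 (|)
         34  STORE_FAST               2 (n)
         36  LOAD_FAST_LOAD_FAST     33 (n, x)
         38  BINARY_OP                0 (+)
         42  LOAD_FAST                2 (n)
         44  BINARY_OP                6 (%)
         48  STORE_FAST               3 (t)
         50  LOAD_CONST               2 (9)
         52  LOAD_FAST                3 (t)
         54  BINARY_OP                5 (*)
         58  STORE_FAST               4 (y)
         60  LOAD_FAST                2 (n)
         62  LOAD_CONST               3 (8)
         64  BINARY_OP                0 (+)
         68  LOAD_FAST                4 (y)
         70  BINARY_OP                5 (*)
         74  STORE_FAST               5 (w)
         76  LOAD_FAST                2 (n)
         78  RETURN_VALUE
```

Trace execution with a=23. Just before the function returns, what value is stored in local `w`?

LOAD_FAST_LOAD_FAST a,a → push 23,23. Stack: [23, 23]
BINARY_OP % → 23 % 23 = 0. Stack: [0]
LOAD_FAST a → push 23. Stack: [0, 23]
BINARY_OP - → 0 - 23 = -23. Stack: [-23]
STORE_FAST x → x=-23. Stack: []
LOAD_FAST a → push 23. Stack: [23]
LOAD_CONST → push 6. Stack: [23, 6]
BINARY_OP ^ → 23 ^ 6 = 17. Stack: [17]
LOAD_FAST_LOAD_FAST x,x → push -23,-23. Stack: [17, -23, -23]
BINARY_OP - → -23 - -23 = 0. Stack: [17, 0]
BINARY_OP | → 17 | 0 = 17. Stack: [17]
STORE_FAST n → n=17. Stack: []
LOAD_FAST_LOAD_FAST n,x → push 17,-23. Stack: [17, -23]
BINARY_OP + → 17 + -23 = -6. Stack: [-6]
LOAD_FAST n → push 17. Stack: [-6, 17]
BINARY_OP % → -6 % 17 = 11. Stack: [11]
STORE_FAST t → t=11. Stack: []
LOAD_CONST → push 9. Stack: [9]
LOAD_FAST t → push 11. Stack: [9, 11]
BINARY_OP * → 9 * 11 = 99. Stack: [99]
STORE_FAST y → y=99. Stack: []
LOAD_FAST n → push 17. Stack: [17]
LOAD_CONST → push 8. Stack: [17, 8]
BINARY_OP + → 17 + 8 = 25. Stack: [25]
LOAD_FAST y → push 99. Stack: [25, 99]
BINARY_OP * → 25 * 99 = 2475. Stack: [2475]
STORE_FAST w → w=2475. Stack: []
LOAD_FAST n → push 17. Stack: [17]
RETURN_VALUE → return 17.

2475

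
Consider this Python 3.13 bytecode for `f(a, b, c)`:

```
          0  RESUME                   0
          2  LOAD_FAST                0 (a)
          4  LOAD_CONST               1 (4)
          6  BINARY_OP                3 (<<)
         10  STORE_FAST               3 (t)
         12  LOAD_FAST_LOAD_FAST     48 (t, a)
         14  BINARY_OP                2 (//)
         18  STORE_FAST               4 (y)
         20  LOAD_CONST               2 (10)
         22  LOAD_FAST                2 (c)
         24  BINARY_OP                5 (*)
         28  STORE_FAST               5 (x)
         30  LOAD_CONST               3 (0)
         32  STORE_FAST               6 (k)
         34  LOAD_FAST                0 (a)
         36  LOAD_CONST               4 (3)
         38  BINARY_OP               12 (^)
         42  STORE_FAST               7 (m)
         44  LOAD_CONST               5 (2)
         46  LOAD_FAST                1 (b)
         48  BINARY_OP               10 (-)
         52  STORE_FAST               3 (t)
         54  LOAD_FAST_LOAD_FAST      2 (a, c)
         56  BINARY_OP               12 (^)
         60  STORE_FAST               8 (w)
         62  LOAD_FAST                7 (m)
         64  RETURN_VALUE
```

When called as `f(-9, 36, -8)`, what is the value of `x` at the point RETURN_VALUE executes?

LOAD_FAST a → push -9. Stack: [-9]
LOAD_CONST → push 4. Stack: [-9, 4]
BINARY_OP << → -9 << 4 = -144. Stack: [-144]
STORE_FAST t → t=-144. Stack: []
LOAD_FAST_LOAD_FAST t,a → push -144,-9. Stack: [-144, -9]
BINARY_OP // → -144 // -9 = 16. Stack: [16]
STORE_FAST y → y=16. Stack: []
LOAD_CONST → push 10. Stack: [10]
LOAD_FAST c → push -8. Stack: [10, -8]
BINARY_OP * → 10 * -8 = -80. Stack: [-80]
STORE_FAST x → x=-80. Stack: []
LOAD_CONST → push 0. Stack: [0]
STORE_FAST k → k=0. Stack: []
LOAD_FAST a → push -9. Stack: [-9]
LOAD_CONST → push 3. Stack: [-9, 3]
BINARY_OP ^ → -9 ^ 3 = -12. Stack: [-12]
STORE_FAST m → m=-12. Stack: []
LOAD_CONST → push 2. Stack: [2]
LOAD_FAST b → push 36. Stack: [2, 36]
BINARY_OP - → 2 - 36 = -34. Stack: [-34]
STORE_FAST t → t=-34. Stack: []
LOAD_FAST_LOAD_FAST a,c → push -9,-8. Stack: [-9, -8]
BINARY_OP ^ → -9 ^ -8 = 15. Stack: [15]
STORE_FAST w → w=15. Stack: []
LOAD_FAST m → push -12. Stack: [-12]
RETURN_VALUE → return -12.

-80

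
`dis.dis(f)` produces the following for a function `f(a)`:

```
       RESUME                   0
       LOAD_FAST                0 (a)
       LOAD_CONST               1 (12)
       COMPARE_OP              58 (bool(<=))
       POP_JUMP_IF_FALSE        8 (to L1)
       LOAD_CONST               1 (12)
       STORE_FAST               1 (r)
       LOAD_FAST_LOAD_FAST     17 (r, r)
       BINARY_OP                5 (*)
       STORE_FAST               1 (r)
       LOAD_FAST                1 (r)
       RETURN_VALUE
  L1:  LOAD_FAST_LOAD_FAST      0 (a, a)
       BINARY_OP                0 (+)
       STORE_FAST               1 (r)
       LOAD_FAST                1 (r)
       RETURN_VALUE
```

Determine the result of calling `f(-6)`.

LOAD_FAST a → push -6. Stack: [-6]
LOAD_CONST → push 12. Stack: [-6, 12]
COMPARE_OP bool(<=) → -6 vs 12 = True. Stack: [True]
POP_JUMP_IF_FALSE → pop True; no jump. Stack: []
LOAD_CONST → push 12. Stack: [12]
STORE_FAST r → r=12. Stack: []
LOAD_FAST_LOAD_FAST r,r → push 12,12. Stack: [12, 12]
BINARY_OP * → 12 * 12 = 144. Stack: [144]
STORE_FAST r → r=144. Stack: []
LOAD_FAST r → push 144. Stack: [144]
RETURN_VALUE → return 144.

144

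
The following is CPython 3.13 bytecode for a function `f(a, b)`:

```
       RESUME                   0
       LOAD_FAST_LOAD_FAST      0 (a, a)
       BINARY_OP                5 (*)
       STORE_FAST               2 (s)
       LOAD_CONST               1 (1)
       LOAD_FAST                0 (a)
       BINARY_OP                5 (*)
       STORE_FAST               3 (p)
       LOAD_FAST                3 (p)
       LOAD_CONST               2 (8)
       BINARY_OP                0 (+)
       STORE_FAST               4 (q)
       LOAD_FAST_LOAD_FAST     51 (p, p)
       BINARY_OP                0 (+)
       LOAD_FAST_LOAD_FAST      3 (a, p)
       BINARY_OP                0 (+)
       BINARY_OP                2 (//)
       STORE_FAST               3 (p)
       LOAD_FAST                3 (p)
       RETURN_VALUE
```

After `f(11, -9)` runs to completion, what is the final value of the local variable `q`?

19

LOAD_FAST_LOAD_FAST a,a → push 11,11. Stack: [11, 11]
BINARY_OP * → 11 * 11 = 121. Stack: [121]
STORE_FAST s → s=121. Stack: []
LOAD_CONST → push 1. Stack: [1]
LOAD_FAST a → push 11. Stack: [1, 11]
BINARY_OP * → 1 * 11 = 11. Stack: [11]
STORE_FAST p → p=11. Stack: []
LOAD_FAST p → push 11. Stack: [11]
LOAD_CONST → push 8. Stack: [11, 8]
BINARY_OP + → 11 + 8 = 19. Stack: [19]
STORE_FAST q → q=19. Stack: []
LOAD_FAST_LOAD_FAST p,p → push 11,11. Stack: [11, 11]
BINARY_OP + → 11 + 11 = 22. Stack: [22]
LOAD_FAST_LOAD_FAST a,p → push 11,11. Stack: [22, 11, 11]
BINARY_OP + → 11 + 11 = 22. Stack: [22, 22]
BINARY_OP // → 22 // 22 = 1. Stack: [1]
STORE_FAST p → p=1. Stack: []
LOAD_FAST p → push 1. Stack: [1]
RETURN_VALUE → return 1.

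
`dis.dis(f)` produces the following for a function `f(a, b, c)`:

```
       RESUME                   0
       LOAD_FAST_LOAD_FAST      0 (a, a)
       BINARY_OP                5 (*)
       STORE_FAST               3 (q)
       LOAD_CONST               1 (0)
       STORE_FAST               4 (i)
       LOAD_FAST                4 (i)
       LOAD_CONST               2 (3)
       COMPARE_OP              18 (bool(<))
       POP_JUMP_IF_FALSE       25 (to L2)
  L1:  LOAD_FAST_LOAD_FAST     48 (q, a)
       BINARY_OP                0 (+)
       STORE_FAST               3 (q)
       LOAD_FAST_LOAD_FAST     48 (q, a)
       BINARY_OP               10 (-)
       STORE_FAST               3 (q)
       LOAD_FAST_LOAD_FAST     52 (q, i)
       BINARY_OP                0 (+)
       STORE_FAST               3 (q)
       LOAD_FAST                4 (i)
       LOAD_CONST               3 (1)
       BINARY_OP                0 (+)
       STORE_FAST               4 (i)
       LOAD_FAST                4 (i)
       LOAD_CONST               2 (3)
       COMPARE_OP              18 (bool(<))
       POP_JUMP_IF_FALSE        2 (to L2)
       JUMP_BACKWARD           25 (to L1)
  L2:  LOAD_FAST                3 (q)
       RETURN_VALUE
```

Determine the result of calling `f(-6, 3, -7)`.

LOAD_FAST_LOAD_FAST a,a → push -6,-6. Stack: [-6, -6]
BINARY_OP * → -6 * -6 = 36. Stack: [36]
STORE_FAST q → q=36. Stack: []
LOAD_CONST → push 0. Stack: [0]
STORE_FAST i → i=0. Stack: []
LOAD_FAST i → push 0. Stack: [0]
LOAD_CONST → push 3. Stack: [0, 3]
COMPARE_OP bool(<) → 0 vs 3 = True. Stack: [True]
POP_JUMP_IF_FALSE → pop True; no jump. Stack: []
LOAD_FAST_LOAD_FAST q,a → push 36,-6. Stack: [36, -6]
BINARY_OP + → 36 + -6 = 30. Stack: [30]
STORE_FAST q → q=30. Stack: []
LOAD_FAST_LOAD_FAST q,a → push 30,-6. Stack: [30, -6]
BINARY_OP - → 30 - -6 = 36. Stack: [36]
STORE_FAST q → q=36. Stack: []
LOAD_FAST_LOAD_FAST q,i → push 36,0. Stack: [36, 0]
BINARY_OP + → 36 + 0 = 36. Stack: [36]
STORE_FAST q → q=36. Stack: []
LOAD_FAST i → push 0. Stack: [0]
LOAD_CONST → push 1. Stack: [0, 1]
BINARY_OP + → 0 + 1 = 1. Stack: [1]
STORE_FAST i → i=1. Stack: []
LOAD_FAST i → push 1. Stack: [1]
LOAD_CONST → push 3. Stack: [1, 3]
COMPARE_OP bool(<) → 1 vs 3 = True. Stack: [True]
POP_JUMP_IF_FALSE → pop True; no jump. Stack: []
LOAD_FAST_LOAD_FAST q,a → push 36,-6. Stack: [36, -6]
BINARY_OP + → 36 + -6 = 30. Stack: [30]
STORE_FAST q → q=30. Stack: []
LOAD_FAST_LOAD_FAST q,a → push 30,-6. Stack: [30, -6]
BINARY_OP - → 30 - -6 = 36. Stack: [36]
STORE_FAST q → q=36. Stack: []
LOAD_FAST_LOAD_FAST q,i → push 36,1. Stack: [36, 1]
BINARY_OP + → 36 + 1 = 37. Stack: [37]
STORE_FAST q → q=37. Stack: []
LOAD_FAST i → push 1. Stack: [1]
LOAD_CONST → push 1. Stack: [1, 1]
BINARY_OP + → 1 + 1 = 2. Stack: [2]
STORE_FAST i → i=2. Stack: []
LOAD_FAST i → push 2. Stack: [2]
LOAD_CONST → push 3. Stack: [2, 3]
COMPARE_OP bool(<) → 2 vs 3 = True. Stack: [True]
POP_JUMP_IF_FALSE → pop True; no jump. Stack: []
LOAD_FAST_LOAD_FAST q,a → push 37,-6. Stack: [37, -6]
BINARY_OP + → 37 + -6 = 31. Stack: [31]
STORE_FAST q → q=31. Stack: []
LOAD_FAST_LOAD_FAST q,a → push 31,-6. Stack: [31, -6]
BINARY_OP - → 31 - -6 = 37. Stack: [37]
STORE_FAST q → q=37. Stack: []
LOAD_FAST_LOAD_FAST q,i → push 37,2. Stack: [37, 2]
BINARY_OP + → 37 + 2 = 39. Stack: [39]
STORE_FAST q → q=39. Stack: []
LOAD_FAST i → push 2. Stack: [2]
LOAD_CONST → push 1. Stack: [2, 1]
BINARY_OP + → 2 + 1 = 3. Stack: [3]
STORE_FAST i → i=3. Stack: []
LOAD_FAST i → push 3. Stack: [3]
LOAD_CONST → push 3. Stack: [3, 3]
COMPARE_OP bool(<) → 3 vs 3 = False. Stack: [False]
POP_JUMP_IF_FALSE → pop False; jump. Stack: []
LOAD_FAST q → push 39. Stack: [39]
RETURN_VALUE → return 39.

39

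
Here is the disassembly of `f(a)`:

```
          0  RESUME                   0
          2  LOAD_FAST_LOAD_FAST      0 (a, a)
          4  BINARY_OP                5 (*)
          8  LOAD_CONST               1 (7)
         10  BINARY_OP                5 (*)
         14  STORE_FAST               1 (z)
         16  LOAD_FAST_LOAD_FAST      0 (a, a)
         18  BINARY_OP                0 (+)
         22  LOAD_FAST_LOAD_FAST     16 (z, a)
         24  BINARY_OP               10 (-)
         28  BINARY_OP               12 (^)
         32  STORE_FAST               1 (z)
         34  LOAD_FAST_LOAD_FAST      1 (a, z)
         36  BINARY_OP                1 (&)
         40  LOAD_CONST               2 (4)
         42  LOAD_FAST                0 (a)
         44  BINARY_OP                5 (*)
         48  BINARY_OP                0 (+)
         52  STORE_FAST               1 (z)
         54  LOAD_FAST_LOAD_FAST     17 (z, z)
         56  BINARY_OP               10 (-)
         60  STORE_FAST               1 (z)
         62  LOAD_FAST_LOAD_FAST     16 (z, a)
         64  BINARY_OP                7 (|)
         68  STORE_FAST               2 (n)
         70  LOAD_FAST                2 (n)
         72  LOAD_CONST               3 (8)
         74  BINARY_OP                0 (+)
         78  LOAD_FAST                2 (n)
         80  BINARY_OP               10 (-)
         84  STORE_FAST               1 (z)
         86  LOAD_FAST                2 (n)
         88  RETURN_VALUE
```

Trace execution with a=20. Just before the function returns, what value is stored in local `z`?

8

LOAD_FAST_LOAD_FAST a,a → push 20,20. Stack: [20, 20]
BINARY_OP * → 20 * 20 = 400. Stack: [400]
LOAD_CONST → push 7. Stack: [400, 7]
BINARY_OP * → 400 * 7 = 2800. Stack: [2800]
STORE_FAST z → z=2800. Stack: []
LOAD_FAST_LOAD_FAST a,a → push 20,20. Stack: [20, 20]
BINARY_OP + → 20 + 20 = 40. Stack: [40]
LOAD_FAST_LOAD_FAST z,a → push 2800,20. Stack: [40, 2800, 20]
BINARY_OP - → 2800 - 20 = 2780. Stack: [40, 2780]
BINARY_OP ^ → 40 ^ 2780 = 2804. Stack: [2804]
STORE_FAST z → z=2804. Stack: []
LOAD_FAST_LOAD_FAST a,z → push 20,2804. Stack: [20, 2804]
BINARY_OP & → 20 & 2804 = 20. Stack: [20]
LOAD_CONST → push 4. Stack: [20, 4]
LOAD_FAST a → push 20. Stack: [20, 4, 20]
BINARY_OP * → 4 * 20 = 80. Stack: [20, 80]
BINARY_OP + → 20 + 80 = 100. Stack: [100]
STORE_FAST z → z=100. Stack: []
LOAD_FAST_LOAD_FAST z,z → push 100,100. Stack: [100, 100]
BINARY_OP - → 100 - 100 = 0. Stack: [0]
STORE_FAST z → z=0. Stack: []
LOAD_FAST_LOAD_FAST z,a → push 0,20. Stack: [0, 20]
BINARY_OP | → 0 | 20 = 20. Stack: [20]
STORE_FAST n → n=20. Stack: []
LOAD_FAST n → push 20. Stack: [20]
LOAD_CONST → push 8. Stack: [20, 8]
BINARY_OP + → 20 + 8 = 28. Stack: [28]
LOAD_FAST n → push 20. Stack: [28, 20]
BINARY_OP - → 28 - 20 = 8. Stack: [8]
STORE_FAST z → z=8. Stack: []
LOAD_FAST n → push 20. Stack: [20]
RETURN_VALUE → return 20.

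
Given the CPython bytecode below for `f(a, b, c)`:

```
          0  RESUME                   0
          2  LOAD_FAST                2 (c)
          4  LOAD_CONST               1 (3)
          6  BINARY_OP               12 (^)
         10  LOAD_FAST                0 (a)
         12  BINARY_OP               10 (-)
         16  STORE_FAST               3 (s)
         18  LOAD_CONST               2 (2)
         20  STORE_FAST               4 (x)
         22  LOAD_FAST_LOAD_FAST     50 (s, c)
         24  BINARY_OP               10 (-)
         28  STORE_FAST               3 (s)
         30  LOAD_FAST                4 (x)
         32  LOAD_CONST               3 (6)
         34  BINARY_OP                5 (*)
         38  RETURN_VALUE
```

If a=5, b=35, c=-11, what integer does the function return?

12

LOAD_FAST c → push -11. Stack: [-11]
LOAD_CONST → push 3. Stack: [-11, 3]
BINARY_OP ^ → -11 ^ 3 = -10. Stack: [-10]
LOAD_FAST a → push 5. Stack: [-10, 5]
BINARY_OP - → -10 - 5 = -15. Stack: [-15]
STORE_FAST s → s=-15. Stack: []
LOAD_CONST → push 2. Stack: [2]
STORE_FAST x → x=2. Stack: []
LOAD_FAST_LOAD_FAST s,c → push -15,-11. Stack: [-15, -11]
BINARY_OP - → -15 - -11 = -4. Stack: [-4]
STORE_FAST s → s=-4. Stack: []
LOAD_FAST x → push 2. Stack: [2]
LOAD_CONST → push 6. Stack: [2, 6]
BINARY_OP * → 2 * 6 = 12. Stack: [12]
RETURN_VALUE → return 12.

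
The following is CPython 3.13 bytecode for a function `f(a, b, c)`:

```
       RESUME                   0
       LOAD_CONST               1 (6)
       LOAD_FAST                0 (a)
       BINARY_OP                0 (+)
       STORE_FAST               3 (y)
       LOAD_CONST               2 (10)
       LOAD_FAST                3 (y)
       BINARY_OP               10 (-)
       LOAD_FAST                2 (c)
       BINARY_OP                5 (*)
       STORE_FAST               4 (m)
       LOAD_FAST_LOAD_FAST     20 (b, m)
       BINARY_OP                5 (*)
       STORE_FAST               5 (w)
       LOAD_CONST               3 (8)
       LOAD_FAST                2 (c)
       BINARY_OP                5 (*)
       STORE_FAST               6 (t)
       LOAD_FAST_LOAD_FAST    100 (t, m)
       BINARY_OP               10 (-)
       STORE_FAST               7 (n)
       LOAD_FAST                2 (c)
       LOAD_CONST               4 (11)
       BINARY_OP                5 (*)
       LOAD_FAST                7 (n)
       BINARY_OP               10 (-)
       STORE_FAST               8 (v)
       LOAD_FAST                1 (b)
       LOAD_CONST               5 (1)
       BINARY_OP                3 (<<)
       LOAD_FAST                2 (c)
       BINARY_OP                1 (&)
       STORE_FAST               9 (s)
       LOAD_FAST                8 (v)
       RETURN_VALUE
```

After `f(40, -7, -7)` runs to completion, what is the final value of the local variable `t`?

LOAD_CONST → push 6. Stack: [6]
LOAD_FAST a → push 40. Stack: [6, 40]
BINARY_OP + → 6 + 40 = 46. Stack: [46]
STORE_FAST y → y=46. Stack: []
LOAD_CONST → push 10. Stack: [10]
LOAD_FAST y → push 46. Stack: [10, 46]
BINARY_OP - → 10 - 46 = -36. Stack: [-36]
LOAD_FAST c → push -7. Stack: [-36, -7]
BINARY_OP * → -36 * -7 = 252. Stack: [252]
STORE_FAST m → m=252. Stack: []
LOAD_FAST_LOAD_FAST b,m → push -7,252. Stack: [-7, 252]
BINARY_OP * → -7 * 252 = -1764. Stack: [-1764]
STORE_FAST w → w=-1764. Stack: []
LOAD_CONST → push 8. Stack: [8]
LOAD_FAST c → push -7. Stack: [8, -7]
BINARY_OP * → 8 * -7 = -56. Stack: [-56]
STORE_FAST t → t=-56. Stack: []
LOAD_FAST_LOAD_FAST t,m → push -56,252. Stack: [-56, 252]
BINARY_OP - → -56 - 252 = -308. Stack: [-308]
STORE_FAST n → n=-308. Stack: []
LOAD_FAST c → push -7. Stack: [-7]
LOAD_CONST → push 11. Stack: [-7, 11]
BINARY_OP * → -7 * 11 = -77. Stack: [-77]
LOAD_FAST n → push -308. Stack: [-77, -308]
BINARY_OP - → -77 - -308 = 231. Stack: [231]
STORE_FAST v → v=231. Stack: []
LOAD_FAST b → push -7. Stack: [-7]
LOAD_CONST → push 1. Stack: [-7, 1]
BINARY_OP << → -7 << 1 = -14. Stack: [-14]
LOAD_FAST c → push -7. Stack: [-14, -7]
BINARY_OP & → -14 & -7 = -16. Stack: [-16]
STORE_FAST s → s=-16. Stack: []
LOAD_FAST v → push 231. Stack: [231]
RETURN_VALUE → return 231.

-56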